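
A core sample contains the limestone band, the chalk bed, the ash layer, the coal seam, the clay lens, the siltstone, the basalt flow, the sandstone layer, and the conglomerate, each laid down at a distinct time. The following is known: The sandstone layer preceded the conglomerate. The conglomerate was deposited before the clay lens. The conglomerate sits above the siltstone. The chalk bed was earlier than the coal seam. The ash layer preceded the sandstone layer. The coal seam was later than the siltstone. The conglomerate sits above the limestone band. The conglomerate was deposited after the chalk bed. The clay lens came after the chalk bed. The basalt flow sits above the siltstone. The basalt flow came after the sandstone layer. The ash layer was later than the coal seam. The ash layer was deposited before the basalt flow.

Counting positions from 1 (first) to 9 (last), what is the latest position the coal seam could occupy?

The coal seam must come before the ash layer, the basalt flow, the clay lens, the conglomerate, and the sandstone layer — 5 layers forced after it.
Everything else can be placed before the coal seam in some valid order, so the coal seam can sit as late as position 9 − 5 = 4.

4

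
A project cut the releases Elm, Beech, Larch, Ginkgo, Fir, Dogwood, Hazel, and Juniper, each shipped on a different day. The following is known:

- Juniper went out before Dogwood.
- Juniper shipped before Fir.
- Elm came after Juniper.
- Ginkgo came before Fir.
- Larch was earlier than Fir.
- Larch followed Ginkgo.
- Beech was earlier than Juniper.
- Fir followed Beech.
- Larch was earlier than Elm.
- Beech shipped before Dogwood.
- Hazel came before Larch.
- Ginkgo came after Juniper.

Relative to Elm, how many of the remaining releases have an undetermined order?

2

Forced before Elm: Beech, Ginkgo, Hazel, Juniper, and Larch.
That leaves Dogwood and Fir with no forced order relative to Elm — 2.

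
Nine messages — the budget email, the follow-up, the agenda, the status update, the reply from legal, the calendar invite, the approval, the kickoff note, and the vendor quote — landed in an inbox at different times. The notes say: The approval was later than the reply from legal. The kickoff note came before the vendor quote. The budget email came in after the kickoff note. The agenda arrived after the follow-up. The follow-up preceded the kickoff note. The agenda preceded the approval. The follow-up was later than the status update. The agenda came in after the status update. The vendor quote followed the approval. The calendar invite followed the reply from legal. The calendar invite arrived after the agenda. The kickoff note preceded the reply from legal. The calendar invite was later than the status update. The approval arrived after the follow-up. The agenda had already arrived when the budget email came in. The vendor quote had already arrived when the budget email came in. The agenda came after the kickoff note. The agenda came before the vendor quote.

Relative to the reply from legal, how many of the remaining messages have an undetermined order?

Forced before the reply from legal: the follow-up, the kickoff note, and the status update; forced after the reply from legal: the approval, the budget email, the calendar invite, and the vendor quote.
That leaves the agenda with no forced order relative to the reply from legal — 1.

1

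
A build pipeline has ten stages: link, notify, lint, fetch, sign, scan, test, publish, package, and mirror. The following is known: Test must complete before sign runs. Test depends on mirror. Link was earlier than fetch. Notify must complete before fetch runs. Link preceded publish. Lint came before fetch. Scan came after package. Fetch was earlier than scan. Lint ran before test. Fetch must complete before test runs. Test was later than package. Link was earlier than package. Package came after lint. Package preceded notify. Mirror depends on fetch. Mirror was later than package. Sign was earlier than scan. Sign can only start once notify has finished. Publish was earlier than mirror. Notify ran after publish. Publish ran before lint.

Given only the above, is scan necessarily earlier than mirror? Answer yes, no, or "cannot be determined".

no

Tracing the constraints gives mirror → test → sign → scan, so mirror must come before scan.
That means scan cannot be before mirror.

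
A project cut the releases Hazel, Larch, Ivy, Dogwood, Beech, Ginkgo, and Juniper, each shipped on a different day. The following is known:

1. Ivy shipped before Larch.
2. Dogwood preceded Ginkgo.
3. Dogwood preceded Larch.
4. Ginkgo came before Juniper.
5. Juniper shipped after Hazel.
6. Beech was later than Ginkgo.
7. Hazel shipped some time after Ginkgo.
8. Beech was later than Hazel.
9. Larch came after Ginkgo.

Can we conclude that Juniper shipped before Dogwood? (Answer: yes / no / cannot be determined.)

Tracing the constraints gives Dogwood → Ginkgo → Juniper, so Dogwood must come before Juniper.
That means Juniper cannot be before Dogwood.

no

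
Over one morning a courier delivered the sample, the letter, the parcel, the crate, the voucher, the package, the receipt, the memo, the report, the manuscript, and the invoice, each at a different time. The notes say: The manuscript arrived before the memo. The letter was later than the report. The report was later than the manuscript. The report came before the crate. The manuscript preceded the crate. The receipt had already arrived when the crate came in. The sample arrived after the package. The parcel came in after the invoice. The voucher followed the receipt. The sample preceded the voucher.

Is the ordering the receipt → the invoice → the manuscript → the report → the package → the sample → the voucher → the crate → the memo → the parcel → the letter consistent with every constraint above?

Check each stated constraint against the proposed order — e.g. the receipt is ahead of the crate; the invoice is ahead of the parcel. Every pair is in the required order; nothing is violated.

yes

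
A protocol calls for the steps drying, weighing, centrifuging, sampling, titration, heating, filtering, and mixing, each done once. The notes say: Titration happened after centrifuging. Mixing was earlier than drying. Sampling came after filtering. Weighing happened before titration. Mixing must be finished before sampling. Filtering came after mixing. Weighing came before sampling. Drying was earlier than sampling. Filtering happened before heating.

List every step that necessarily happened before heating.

filtering, mixing

Directly stated before heating: filtering.
Mixing reaches heating via mixing → filtering → heating.
No chain forces weighing (or any of the others) ahead of heating.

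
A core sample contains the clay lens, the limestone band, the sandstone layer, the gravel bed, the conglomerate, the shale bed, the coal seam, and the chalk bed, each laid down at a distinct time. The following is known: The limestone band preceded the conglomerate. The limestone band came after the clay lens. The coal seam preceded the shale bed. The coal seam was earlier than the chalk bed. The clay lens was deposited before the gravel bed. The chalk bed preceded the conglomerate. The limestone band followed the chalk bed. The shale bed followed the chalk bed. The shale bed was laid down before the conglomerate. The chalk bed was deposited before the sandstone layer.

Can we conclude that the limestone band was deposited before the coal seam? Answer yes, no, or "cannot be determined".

no

Tracing the constraints gives the coal seam → the chalk bed → the limestone band, so the coal seam must come before the limestone band.
That means the limestone band cannot be before the coal seam.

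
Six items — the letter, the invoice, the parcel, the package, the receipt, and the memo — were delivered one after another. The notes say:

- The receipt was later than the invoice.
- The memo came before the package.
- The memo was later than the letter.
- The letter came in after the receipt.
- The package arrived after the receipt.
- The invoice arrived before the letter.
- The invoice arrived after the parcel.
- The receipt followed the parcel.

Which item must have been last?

Every other item has a chain of constraints placing it before the package, so the package is last.

the package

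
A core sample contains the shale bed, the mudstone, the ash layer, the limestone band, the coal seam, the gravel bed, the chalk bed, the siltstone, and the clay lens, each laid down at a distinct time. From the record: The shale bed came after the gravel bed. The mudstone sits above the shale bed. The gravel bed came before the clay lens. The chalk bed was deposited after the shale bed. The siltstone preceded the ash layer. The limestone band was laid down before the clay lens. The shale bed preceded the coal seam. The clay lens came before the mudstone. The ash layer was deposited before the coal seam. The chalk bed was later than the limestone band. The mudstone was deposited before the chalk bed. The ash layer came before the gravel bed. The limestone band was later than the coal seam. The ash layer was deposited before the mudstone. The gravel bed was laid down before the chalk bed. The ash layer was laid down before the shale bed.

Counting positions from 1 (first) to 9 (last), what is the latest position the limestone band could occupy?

6

The limestone band must come before the chalk bed, the clay lens, and the mudstone — 3 layers forced after it.
Everything else can be placed before the limestone band in some valid order, so the limestone band can sit as late as position 9 − 3 = 6.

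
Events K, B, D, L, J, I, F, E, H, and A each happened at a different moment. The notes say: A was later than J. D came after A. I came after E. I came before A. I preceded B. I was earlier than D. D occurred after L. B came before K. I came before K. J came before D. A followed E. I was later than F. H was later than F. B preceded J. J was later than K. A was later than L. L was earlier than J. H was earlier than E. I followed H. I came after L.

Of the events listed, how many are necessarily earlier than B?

5

Directly stated before B: I.
E reaches B via E → I → B.
F reaches B via F → I → B.
H reaches B via H → I → B.
Likewise L reaches B by chaining the stated constraints.
No chain forces K (or any of the others) ahead of B.
That's E, F, H, I, and L — 5 in all.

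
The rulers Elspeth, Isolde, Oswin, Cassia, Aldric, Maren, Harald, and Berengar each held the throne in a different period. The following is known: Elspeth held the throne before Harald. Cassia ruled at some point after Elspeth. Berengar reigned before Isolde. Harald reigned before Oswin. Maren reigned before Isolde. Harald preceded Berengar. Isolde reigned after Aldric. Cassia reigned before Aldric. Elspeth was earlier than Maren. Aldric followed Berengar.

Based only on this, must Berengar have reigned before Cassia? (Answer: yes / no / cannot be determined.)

No chain of stated constraints runs from Berengar to Cassia, and none runs from Cassia to Berengar either.
So the relative order of Berengar and Cassia is not fixed by the given facts.

cannot be determined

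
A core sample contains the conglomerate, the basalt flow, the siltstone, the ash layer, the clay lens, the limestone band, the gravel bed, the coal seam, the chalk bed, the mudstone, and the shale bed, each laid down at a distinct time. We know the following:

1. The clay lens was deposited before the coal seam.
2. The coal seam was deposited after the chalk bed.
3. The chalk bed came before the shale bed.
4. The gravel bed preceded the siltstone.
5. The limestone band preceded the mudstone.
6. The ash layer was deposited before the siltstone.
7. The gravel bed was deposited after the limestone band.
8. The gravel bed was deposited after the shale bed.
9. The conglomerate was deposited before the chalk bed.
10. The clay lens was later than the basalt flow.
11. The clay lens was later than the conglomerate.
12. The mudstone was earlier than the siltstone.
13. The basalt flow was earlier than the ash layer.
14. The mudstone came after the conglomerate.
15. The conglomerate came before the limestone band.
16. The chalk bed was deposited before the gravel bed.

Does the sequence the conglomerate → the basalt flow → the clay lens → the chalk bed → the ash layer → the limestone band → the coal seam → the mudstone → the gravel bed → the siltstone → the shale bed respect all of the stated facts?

The constraints require the shale bed before the gravel bed, but in the proposed sequence the gravel bed appears ahead of the shale bed. That one violation is enough.

no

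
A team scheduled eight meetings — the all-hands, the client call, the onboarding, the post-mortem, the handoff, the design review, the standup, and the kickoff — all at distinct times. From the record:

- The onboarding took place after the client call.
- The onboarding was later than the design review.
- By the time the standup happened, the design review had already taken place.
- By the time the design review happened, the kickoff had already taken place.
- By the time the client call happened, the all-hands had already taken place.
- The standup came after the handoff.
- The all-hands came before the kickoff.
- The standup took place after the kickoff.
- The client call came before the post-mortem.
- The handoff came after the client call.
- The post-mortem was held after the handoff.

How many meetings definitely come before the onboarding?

Directly stated before the onboarding: the client call and the design review.
The all-hands reaches the onboarding via the all-hands → the client call → the onboarding.
The kickoff reaches the onboarding via the kickoff → the design review → the onboarding.
That's the all-hands, the client call, the design review, and the kickoff — 4 in all.

4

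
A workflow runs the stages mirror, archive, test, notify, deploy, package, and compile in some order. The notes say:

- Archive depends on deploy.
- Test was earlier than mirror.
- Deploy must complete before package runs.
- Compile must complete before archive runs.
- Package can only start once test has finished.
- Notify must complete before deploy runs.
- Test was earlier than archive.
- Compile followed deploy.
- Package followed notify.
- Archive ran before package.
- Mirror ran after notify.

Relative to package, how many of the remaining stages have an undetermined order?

1

Forced before package: archive, compile, deploy, notify, and test.
That leaves mirror with no forced order relative to package — 1.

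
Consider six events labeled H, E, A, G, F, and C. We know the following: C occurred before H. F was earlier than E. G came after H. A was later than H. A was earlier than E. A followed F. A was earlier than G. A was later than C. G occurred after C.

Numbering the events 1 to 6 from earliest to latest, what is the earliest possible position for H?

2

C must come before H — 1 forced predecessor.
Nothing else is forced ahead of H, so its earliest slot is position 1 + 1 = 2.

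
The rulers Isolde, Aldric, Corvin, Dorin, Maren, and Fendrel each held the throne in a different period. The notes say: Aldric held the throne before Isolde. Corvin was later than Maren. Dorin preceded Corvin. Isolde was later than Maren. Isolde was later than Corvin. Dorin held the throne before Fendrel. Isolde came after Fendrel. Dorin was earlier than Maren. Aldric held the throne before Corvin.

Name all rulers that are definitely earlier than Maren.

Dorin

Directly stated before Maren: Dorin.
No chain forces Fendrel (or any of the others) ahead of Maren.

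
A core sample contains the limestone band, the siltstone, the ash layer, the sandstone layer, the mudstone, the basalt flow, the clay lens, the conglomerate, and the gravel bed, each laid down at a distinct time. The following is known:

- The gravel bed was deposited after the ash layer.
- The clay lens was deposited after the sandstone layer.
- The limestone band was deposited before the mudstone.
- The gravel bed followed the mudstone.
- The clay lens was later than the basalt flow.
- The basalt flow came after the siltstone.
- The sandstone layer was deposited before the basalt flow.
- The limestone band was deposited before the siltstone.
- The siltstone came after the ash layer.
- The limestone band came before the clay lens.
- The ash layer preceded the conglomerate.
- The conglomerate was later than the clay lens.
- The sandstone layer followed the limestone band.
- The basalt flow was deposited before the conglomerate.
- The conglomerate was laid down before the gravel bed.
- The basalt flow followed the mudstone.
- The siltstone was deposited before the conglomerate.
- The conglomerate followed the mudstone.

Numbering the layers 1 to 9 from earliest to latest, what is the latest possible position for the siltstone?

The siltstone must come before the basalt flow, the clay lens, the conglomerate, and the gravel bed — 4 layers forced after it.
Everything else can be placed before the siltstone in some valid order, so the siltstone can sit as late as position 9 − 4 = 5.

5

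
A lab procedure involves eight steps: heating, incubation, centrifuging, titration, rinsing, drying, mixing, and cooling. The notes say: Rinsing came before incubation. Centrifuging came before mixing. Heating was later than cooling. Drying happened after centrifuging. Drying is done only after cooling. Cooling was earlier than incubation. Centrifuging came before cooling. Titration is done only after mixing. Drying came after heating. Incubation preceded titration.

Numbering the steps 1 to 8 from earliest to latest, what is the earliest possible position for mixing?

2

Centrifuging must come before mixing — 1 forced predecessor.
Nothing else is forced ahead of mixing, so its earliest slot is position 1 + 1 = 2.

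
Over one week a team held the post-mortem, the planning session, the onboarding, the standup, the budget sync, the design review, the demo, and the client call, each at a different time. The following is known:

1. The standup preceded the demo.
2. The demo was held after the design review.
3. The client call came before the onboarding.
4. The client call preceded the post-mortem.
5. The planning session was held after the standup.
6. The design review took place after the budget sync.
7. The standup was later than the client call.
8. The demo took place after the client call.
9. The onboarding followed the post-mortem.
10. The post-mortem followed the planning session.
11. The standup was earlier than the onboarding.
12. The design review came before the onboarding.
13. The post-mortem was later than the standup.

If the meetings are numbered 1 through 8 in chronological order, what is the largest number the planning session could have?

The planning session must come before the onboarding and the post-mortem — 2 meetings forced after it.
Everything else can be placed before the planning session in some valid order, so the planning session can sit as late as position 8 − 2 = 6.

6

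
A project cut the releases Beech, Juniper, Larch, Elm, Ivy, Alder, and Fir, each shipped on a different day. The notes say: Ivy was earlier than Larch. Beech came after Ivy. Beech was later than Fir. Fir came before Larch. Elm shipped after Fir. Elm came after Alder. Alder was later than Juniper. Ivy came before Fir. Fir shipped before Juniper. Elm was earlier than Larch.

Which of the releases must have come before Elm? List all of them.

Alder, Fir, Ivy, Juniper

Directly stated before Elm: Alder and Fir.
Ivy reaches Elm via Ivy → Fir → Elm.
Juniper reaches Elm via Juniper → Alder → Elm.
No chain forces Larch (or any of the others) ahead of Elm.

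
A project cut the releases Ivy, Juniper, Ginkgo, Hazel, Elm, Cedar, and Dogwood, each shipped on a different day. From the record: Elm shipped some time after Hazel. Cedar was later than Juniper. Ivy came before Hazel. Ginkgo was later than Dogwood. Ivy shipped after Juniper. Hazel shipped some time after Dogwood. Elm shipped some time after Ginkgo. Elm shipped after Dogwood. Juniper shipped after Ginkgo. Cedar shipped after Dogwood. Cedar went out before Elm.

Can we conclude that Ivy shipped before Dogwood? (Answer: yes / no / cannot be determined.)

no

Tracing the constraints gives Dogwood → Ginkgo → Juniper → Ivy, so Dogwood must come before Ivy.
That means Ivy cannot be before Dogwood.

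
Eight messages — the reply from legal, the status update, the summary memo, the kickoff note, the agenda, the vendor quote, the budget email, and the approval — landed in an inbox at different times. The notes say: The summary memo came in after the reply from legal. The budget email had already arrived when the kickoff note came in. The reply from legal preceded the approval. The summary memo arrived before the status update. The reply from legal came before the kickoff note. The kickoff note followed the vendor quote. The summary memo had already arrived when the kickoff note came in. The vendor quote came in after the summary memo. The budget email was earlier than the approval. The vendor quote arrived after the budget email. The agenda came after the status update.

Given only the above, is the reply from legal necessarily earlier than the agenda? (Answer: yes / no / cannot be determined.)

Chain the constraints: the reply from legal → the summary memo → the status update → the agenda. Each link is directly stated, so the reply from legal comes before the agenda.

yes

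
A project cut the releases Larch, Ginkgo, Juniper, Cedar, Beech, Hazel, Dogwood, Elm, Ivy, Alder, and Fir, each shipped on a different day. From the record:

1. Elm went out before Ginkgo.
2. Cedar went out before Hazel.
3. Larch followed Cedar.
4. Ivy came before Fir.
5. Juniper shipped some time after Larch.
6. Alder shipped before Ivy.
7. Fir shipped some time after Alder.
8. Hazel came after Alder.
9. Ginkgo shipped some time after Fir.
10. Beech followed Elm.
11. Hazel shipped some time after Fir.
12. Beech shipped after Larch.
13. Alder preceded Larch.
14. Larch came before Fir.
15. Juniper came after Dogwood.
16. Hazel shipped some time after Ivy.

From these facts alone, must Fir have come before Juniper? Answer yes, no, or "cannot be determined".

cannot be determined

No chain of stated constraints runs from Fir to Juniper, and none runs from Juniper to Fir either.
So the relative order of Fir and Juniper is not fixed by the given facts.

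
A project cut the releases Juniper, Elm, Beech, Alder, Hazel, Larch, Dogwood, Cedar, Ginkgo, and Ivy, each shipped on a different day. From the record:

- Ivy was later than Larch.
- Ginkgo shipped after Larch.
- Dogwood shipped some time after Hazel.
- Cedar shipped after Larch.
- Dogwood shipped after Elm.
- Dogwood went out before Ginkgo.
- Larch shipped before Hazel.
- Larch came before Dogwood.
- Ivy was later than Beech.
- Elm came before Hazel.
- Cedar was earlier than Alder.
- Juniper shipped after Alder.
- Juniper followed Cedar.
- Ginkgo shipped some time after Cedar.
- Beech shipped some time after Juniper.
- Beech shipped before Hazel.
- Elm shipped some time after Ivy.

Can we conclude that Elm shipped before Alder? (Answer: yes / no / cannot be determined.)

Tracing the constraints gives Alder → Juniper → Beech → Ivy → Elm, so Alder must come before Elm.
That means Elm cannot be before Alder.

no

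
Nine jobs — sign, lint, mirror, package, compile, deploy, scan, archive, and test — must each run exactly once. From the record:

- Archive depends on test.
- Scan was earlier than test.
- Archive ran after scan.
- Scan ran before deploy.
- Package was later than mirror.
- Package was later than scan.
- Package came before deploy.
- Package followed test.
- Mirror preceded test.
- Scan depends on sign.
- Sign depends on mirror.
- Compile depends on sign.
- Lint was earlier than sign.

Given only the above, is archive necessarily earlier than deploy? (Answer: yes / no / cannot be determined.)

cannot be determined

No chain of stated constraints runs from archive to deploy, and none runs from deploy to archive either.
So the relative order of archive and deploy is not fixed by the given facts.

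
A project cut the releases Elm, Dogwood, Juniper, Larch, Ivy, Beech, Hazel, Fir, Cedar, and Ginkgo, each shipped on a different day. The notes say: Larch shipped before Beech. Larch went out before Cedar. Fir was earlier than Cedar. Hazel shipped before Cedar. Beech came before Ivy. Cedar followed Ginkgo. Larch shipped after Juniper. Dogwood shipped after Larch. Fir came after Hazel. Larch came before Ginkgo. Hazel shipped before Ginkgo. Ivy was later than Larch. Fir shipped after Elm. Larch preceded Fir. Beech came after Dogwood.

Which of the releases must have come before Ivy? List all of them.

Directly stated before Ivy: Beech and Larch.
Dogwood reaches Ivy via Dogwood → Beech → Ivy.
Juniper reaches Ivy via Juniper → Larch → Ivy.
No chain forces Ginkgo (or any of the others) ahead of Ivy.

Beech, Dogwood, Juniper, Larch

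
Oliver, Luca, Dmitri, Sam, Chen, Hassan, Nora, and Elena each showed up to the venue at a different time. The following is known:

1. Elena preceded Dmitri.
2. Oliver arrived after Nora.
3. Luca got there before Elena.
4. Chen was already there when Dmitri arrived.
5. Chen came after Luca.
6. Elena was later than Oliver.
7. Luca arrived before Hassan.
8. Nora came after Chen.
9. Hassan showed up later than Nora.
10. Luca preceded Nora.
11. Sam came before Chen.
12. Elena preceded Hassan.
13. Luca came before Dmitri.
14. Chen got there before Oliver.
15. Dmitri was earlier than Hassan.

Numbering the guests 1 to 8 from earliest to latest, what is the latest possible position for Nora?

Nora must come before Dmitri, Elena, Hassan, and Oliver — 4 guests forced after them.
Everything else can be placed before Nora in some valid order, so Nora can sit as late as position 8 − 4 = 4.

4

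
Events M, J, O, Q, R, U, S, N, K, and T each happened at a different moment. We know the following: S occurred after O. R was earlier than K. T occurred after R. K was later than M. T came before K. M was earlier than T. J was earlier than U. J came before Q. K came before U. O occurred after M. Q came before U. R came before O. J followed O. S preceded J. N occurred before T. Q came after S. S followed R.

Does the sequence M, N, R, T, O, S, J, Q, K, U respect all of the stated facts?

Check each stated constraint against the proposed order — e.g. R is ahead of K; M is ahead of K. Every pair is in the required order; nothing is violated.

yes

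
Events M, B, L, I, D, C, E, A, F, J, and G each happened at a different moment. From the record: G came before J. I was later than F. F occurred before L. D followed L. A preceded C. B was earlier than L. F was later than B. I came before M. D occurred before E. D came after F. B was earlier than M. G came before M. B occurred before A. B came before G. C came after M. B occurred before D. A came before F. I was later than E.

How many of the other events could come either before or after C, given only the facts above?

1

Forced before C: A, B, D, E, F, G, I, L, and M.
That leaves J with no forced order relative to C — 1.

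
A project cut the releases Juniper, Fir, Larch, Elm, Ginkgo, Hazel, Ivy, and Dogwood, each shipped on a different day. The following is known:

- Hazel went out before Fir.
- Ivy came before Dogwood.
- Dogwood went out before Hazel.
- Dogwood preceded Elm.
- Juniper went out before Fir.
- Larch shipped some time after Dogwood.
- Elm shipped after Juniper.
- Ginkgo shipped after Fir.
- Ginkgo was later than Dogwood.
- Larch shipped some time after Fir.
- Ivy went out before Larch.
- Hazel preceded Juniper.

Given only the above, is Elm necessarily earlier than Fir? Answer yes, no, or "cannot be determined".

cannot be determined

No chain of stated constraints runs from Elm to Fir, and none runs from Fir to Elm either.
So the relative order of Elm and Fir is not fixed by the given facts.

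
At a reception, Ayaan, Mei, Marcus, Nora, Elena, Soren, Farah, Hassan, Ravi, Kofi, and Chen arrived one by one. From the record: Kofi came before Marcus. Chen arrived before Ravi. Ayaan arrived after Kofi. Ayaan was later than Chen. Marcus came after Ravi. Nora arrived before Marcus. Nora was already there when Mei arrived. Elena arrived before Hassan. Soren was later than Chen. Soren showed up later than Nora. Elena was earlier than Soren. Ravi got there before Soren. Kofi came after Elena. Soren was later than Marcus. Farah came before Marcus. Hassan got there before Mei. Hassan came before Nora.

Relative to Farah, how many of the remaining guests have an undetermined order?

8

Forced after Farah: Marcus and Soren.
That leaves Ayaan, Chen, Elena, Hassan, Kofi, Mei, Nora, and Ravi with no forced order relative to Farah — 8.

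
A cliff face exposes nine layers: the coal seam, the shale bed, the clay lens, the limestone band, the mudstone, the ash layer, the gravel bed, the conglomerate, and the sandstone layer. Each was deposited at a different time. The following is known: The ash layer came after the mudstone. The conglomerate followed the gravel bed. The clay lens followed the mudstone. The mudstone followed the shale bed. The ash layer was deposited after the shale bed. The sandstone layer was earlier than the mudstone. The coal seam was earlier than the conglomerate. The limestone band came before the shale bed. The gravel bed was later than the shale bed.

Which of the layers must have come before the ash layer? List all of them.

the limestone band, the mudstone, the sandstone layer, the shale bed

Directly stated before the ash layer: the mudstone and the shale bed.
The limestone band reaches the ash layer via the limestone band → the shale bed → the ash layer.
The sandstone layer reaches the ash layer via the sandstone layer → the mudstone → the ash layer.
No chain forces the conglomerate (or any of the others) ahead of the ash layer.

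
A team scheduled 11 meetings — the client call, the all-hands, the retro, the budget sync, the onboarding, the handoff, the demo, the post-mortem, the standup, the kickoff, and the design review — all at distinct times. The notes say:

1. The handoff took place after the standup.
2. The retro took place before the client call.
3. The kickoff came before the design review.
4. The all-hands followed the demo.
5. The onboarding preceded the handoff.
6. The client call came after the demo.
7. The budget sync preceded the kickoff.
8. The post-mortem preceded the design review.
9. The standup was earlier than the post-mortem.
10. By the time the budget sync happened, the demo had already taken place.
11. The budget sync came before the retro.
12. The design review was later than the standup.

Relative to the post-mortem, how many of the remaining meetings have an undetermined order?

Forced before the post-mortem: the standup; forced after the post-mortem: the design review.
That leaves the all-hands, the budget sync, the client call, the demo, the handoff, the kickoff, the onboarding, and the retro with no forced order relative to the post-mortem — 8.

8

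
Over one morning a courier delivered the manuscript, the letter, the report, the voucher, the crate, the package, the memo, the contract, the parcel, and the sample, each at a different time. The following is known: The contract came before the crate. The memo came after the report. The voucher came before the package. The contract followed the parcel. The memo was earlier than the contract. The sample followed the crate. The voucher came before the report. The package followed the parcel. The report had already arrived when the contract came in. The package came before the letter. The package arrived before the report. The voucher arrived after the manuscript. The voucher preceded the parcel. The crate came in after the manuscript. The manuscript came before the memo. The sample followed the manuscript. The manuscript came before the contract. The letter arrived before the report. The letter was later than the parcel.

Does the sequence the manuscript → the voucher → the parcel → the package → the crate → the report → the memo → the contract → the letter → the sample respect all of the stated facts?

The constraints require the letter before the report, but in the proposed sequence the report appears ahead of the letter. That one violation is enough.

no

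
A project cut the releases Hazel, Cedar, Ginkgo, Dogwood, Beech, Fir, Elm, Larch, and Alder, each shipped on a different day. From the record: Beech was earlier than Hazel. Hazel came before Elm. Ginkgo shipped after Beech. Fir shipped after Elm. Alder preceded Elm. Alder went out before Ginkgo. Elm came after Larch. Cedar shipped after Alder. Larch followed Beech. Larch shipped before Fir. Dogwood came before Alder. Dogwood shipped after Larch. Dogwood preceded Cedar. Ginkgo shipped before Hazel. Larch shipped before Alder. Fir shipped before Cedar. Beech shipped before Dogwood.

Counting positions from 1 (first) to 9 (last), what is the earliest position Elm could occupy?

Alder, Beech, Dogwood, Ginkgo, Hazel, and Larch must all come before Elm — 6 forced predecessors.
Nothing else is forced ahead of Elm, so its earliest slot is position 6 + 1 = 7.

7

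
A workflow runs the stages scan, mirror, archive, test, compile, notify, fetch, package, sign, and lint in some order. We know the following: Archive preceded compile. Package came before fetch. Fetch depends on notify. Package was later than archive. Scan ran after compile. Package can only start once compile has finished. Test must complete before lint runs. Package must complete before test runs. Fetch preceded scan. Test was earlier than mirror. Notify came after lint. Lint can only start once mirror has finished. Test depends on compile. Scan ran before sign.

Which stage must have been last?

Every other stage has a chain of constraints placing it before sign, so sign is last.

sign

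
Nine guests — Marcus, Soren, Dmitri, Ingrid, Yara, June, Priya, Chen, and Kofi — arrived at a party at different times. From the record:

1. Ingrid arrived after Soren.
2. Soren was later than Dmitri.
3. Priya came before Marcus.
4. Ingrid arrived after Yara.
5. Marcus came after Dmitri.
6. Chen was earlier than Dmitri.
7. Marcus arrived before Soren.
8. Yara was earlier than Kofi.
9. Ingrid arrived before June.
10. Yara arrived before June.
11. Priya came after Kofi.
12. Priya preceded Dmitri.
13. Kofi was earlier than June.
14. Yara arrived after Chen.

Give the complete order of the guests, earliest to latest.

The constraints fix every adjacent pair, so only one ordering works:
Chen → Yara → Kofi → Priya → Dmitri → Marcus → Soren → Ingrid → June.

Chen, Yara, Kofi, Priya, Dmitri, Marcus, Soren, Ingrid, June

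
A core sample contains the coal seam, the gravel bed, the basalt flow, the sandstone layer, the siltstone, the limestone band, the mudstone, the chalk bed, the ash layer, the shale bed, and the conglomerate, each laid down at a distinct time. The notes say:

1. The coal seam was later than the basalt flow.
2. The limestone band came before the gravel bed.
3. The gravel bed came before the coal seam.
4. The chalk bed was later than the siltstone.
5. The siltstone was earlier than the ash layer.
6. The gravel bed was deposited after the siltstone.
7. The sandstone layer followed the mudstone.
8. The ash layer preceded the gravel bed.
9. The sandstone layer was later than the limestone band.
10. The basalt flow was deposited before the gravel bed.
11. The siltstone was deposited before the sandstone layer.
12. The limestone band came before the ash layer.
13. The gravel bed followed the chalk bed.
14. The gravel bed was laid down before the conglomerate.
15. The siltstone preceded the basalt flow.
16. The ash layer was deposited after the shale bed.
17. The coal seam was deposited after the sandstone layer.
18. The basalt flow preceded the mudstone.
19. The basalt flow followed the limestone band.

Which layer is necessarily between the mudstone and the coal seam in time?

the sandstone layer

Tracing the constraints gives the mudstone → the sandstone layer → the coal seam, so the sandstone layer sits after the mudstone and before the coal seam.
No other layer is forced both after the mudstone and before the coal seam.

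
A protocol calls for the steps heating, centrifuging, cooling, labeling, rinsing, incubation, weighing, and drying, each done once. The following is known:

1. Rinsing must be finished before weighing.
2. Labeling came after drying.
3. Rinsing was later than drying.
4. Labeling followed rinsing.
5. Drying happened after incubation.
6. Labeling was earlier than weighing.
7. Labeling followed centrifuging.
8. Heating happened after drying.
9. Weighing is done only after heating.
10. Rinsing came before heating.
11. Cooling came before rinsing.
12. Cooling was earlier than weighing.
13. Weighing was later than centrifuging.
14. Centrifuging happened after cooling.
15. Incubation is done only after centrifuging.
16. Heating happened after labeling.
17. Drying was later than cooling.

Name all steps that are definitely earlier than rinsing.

centrifuging, cooling, drying, incubation

Directly stated before rinsing: cooling and drying.
Centrifuging reaches rinsing via centrifuging → incubation → drying → rinsing.
Incubation reaches rinsing via incubation → drying → rinsing.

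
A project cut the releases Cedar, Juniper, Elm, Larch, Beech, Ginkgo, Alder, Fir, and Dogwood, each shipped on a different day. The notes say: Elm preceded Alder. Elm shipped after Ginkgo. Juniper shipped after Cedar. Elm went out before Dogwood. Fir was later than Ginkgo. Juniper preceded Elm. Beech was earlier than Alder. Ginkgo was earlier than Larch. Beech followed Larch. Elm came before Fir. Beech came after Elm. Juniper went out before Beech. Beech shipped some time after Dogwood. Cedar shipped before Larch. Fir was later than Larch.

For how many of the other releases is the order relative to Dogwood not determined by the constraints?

2

Forced before Dogwood: Cedar, Elm, Ginkgo, and Juniper; forced after Dogwood: Alder and Beech.
That leaves Fir and Larch with no forced order relative to Dogwood — 2.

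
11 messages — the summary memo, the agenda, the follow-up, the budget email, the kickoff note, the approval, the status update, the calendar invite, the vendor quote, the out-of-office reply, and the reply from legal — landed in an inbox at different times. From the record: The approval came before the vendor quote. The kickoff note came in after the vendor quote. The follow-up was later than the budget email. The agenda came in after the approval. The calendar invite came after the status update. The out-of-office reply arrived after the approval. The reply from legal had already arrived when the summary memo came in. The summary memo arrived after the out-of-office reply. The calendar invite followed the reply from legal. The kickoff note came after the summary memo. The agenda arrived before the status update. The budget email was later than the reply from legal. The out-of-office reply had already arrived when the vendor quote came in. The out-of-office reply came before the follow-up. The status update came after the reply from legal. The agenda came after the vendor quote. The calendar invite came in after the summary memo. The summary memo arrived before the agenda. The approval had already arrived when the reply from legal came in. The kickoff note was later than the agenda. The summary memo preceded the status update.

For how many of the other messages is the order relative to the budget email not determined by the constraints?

7

Forced before the budget email: the approval and the reply from legal; forced after the budget email: the follow-up.
That leaves the agenda, the calendar invite, the kickoff note, the out-of-office reply, the status update, the summary memo, and the vendor quote with no forced order relative to the budget email — 7.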